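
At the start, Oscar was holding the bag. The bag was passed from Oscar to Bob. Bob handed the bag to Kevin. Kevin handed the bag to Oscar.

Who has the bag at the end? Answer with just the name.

Answer: Oscar

Derivation:
Tracking the bag through each event:
Start: Oscar has the bag.
After event 1: Bob has the bag.
After event 2: Kevin has the bag.
After event 3: Oscar has the bag.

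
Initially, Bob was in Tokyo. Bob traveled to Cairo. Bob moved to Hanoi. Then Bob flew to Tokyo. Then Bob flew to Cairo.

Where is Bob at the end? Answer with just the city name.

Answer: Cairo

Derivation:
Tracking Bob's location:
Start: Bob is in Tokyo.
After move 1: Tokyo -> Cairo. Bob is in Cairo.
After move 2: Cairo -> Hanoi. Bob is in Hanoi.
After move 3: Hanoi -> Tokyo. Bob is in Tokyo.
After move 4: Tokyo -> Cairo. Bob is in Cairo.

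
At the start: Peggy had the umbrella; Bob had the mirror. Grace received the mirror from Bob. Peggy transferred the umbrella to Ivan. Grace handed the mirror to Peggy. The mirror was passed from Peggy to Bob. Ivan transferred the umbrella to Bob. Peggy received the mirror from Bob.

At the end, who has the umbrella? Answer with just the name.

Answer: Bob

Derivation:
Tracking all object holders:
Start: umbrella:Peggy, mirror:Bob
Event 1 (give mirror: Bob -> Grace). State: umbrella:Peggy, mirror:Grace
Event 2 (give umbrella: Peggy -> Ivan). State: umbrella:Ivan, mirror:Grace
Event 3 (give mirror: Grace -> Peggy). State: umbrella:Ivan, mirror:Peggy
Event 4 (give mirror: Peggy -> Bob). State: umbrella:Ivan, mirror:Bob
Event 5 (give umbrella: Ivan -> Bob). State: umbrella:Bob, mirror:Bob
Event 6 (give mirror: Bob -> Peggy). State: umbrella:Bob, mirror:Peggy

Final state: umbrella:Bob, mirror:Peggy
The umbrella is held by Bob.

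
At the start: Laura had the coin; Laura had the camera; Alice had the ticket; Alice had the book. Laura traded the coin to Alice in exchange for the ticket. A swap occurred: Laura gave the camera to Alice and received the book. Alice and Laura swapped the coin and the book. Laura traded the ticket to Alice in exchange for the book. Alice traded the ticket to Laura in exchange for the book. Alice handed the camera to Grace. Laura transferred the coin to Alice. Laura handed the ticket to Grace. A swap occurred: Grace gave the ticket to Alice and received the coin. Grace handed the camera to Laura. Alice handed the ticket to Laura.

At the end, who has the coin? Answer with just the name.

Answer: Grace

Derivation:
Tracking all object holders:
Start: coin:Laura, camera:Laura, ticket:Alice, book:Alice
Event 1 (swap coin<->ticket: now coin:Alice, ticket:Laura). State: coin:Alice, camera:Laura, ticket:Laura, book:Alice
Event 2 (swap camera<->book: now camera:Alice, book:Laura). State: coin:Alice, camera:Alice, ticket:Laura, book:Laura
Event 3 (swap coin<->book: now coin:Laura, book:Alice). State: coin:Laura, camera:Alice, ticket:Laura, book:Alice
Event 4 (swap ticket<->book: now ticket:Alice, book:Laura). State: coin:Laura, camera:Alice, ticket:Alice, book:Laura
Event 5 (swap ticket<->book: now ticket:Laura, book:Alice). State: coin:Laura, camera:Alice, ticket:Laura, book:Alice
Event 6 (give camera: Alice -> Grace). State: coin:Laura, camera:Grace, ticket:Laura, book:Alice
Event 7 (give coin: Laura -> Alice). State: coin:Alice, camera:Grace, ticket:Laura, book:Alice
Event 8 (give ticket: Laura -> Grace). State: coin:Alice, camera:Grace, ticket:Grace, book:Alice
Event 9 (swap ticket<->coin: now ticket:Alice, coin:Grace). State: coin:Grace, camera:Grace, ticket:Alice, book:Alice
Event 10 (give camera: Grace -> Laura). State: coin:Grace, camera:Laura, ticket:Alice, book:Alice
Event 11 (give ticket: Alice -> Laura). State: coin:Grace, camera:Laura, ticket:Laura, book:Alice

Final state: coin:Grace, camera:Laura, ticket:Laura, book:Alice
The coin is held by Grace.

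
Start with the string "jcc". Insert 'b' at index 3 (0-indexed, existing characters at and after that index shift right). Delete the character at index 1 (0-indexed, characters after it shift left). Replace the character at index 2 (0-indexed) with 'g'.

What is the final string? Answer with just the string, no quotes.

Applying each edit step by step:
Start: "jcc"
Op 1 (insert 'b' at idx 3): "jcc" -> "jccb"
Op 2 (delete idx 1 = 'c'): "jccb" -> "jcb"
Op 3 (replace idx 2: 'b' -> 'g'): "jcb" -> "jcg"

Answer: jcg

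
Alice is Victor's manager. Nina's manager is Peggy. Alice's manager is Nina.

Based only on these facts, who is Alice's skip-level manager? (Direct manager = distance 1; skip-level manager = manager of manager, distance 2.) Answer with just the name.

Reconstructing the manager chain from the given facts:
  Peggy -> Nina -> Alice -> Victor
(each arrow means 'manager of the next')
Positions in the chain (0 = top):
  position of Peggy: 0
  position of Nina: 1
  position of Alice: 2
  position of Victor: 3

Alice is at position 2; the skip-level manager is 2 steps up the chain, i.e. position 0: Peggy.

Answer: Peggy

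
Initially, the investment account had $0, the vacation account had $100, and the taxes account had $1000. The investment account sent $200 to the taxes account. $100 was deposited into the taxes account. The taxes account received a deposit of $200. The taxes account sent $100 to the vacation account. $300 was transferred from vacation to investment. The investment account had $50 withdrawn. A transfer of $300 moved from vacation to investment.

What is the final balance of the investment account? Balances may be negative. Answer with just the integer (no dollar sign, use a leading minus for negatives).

Answer: 350

Derivation:
Tracking account balances step by step:
Start: investment=0, vacation=100, taxes=1000
Event 1 (transfer 200 investment -> taxes): investment: 0 - 200 = -200, taxes: 1000 + 200 = 1200. Balances: investment=-200, vacation=100, taxes=1200
Event 2 (deposit 100 to taxes): taxes: 1200 + 100 = 1300. Balances: investment=-200, vacation=100, taxes=1300
Event 3 (deposit 200 to taxes): taxes: 1300 + 200 = 1500. Balances: investment=-200, vacation=100, taxes=1500
Event 4 (transfer 100 taxes -> vacation): taxes: 1500 - 100 = 1400, vacation: 100 + 100 = 200. Balances: investment=-200, vacation=200, taxes=1400
Event 5 (transfer 300 vacation -> investment): vacation: 200 - 300 = -100, investment: -200 + 300 = 100. Balances: investment=100, vacation=-100, taxes=1400
Event 6 (withdraw 50 from investment): investment: 100 - 50 = 50. Balances: investment=50, vacation=-100, taxes=1400
Event 7 (transfer 300 vacation -> investment): vacation: -100 - 300 = -400, investment: 50 + 300 = 350. Balances: investment=350, vacation=-400, taxes=1400

Final balance of investment: 350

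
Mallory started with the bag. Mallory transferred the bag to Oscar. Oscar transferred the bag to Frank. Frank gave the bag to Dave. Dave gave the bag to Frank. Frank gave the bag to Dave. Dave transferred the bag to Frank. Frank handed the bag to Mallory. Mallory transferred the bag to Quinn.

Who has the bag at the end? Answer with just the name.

Answer: Quinn

Derivation:
Tracking the bag through each event:
Start: Mallory has the bag.
After event 1: Oscar has the bag.
After event 2: Frank has the bag.
After event 3: Dave has the bag.
After event 4: Frank has the bag.
After event 5: Dave has the bag.
After event 6: Frank has the bag.
After event 7: Mallory has the bag.
After event 8: Quinn has the bag.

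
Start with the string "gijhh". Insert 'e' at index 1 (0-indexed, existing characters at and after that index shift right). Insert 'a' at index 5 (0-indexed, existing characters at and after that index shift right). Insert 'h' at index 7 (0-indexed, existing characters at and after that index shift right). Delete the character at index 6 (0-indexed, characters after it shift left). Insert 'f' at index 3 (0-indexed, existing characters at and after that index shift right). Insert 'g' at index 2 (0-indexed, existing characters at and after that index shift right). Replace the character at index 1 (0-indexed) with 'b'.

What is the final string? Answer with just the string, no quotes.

Applying each edit step by step:
Start: "gijhh"
Op 1 (insert 'e' at idx 1): "gijhh" -> "geijhh"
Op 2 (insert 'a' at idx 5): "geijhh" -> "geijhah"
Op 3 (insert 'h' at idx 7): "geijhah" -> "geijhahh"
Op 4 (delete idx 6 = 'h'): "geijhahh" -> "geijhah"
Op 5 (insert 'f' at idx 3): "geijhah" -> "geifjhah"
Op 6 (insert 'g' at idx 2): "geifjhah" -> "gegifjhah"
Op 7 (replace idx 1: 'e' -> 'b'): "gegifjhah" -> "gbgifjhah"

Answer: gbgifjhah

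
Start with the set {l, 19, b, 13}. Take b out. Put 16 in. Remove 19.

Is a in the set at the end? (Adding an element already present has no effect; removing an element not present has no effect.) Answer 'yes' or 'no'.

Answer: no

Derivation:
Tracking the set through each operation:
Start: {13, 19, b, l}
Event 1 (remove b): removed. Set: {13, 19, l}
Event 2 (add 16): added. Set: {13, 16, 19, l}
Event 3 (remove 19): removed. Set: {13, 16, l}

Final set: {13, 16, l} (size 3)
a is NOT in the final set.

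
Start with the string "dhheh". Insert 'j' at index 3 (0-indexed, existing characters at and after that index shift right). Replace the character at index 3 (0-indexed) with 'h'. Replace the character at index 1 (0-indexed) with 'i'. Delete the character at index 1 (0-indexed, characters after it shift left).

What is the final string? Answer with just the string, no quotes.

Answer: dhheh

Derivation:
Applying each edit step by step:
Start: "dhheh"
Op 1 (insert 'j' at idx 3): "dhheh" -> "dhhjeh"
Op 2 (replace idx 3: 'j' -> 'h'): "dhhjeh" -> "dhhheh"
Op 3 (replace idx 1: 'h' -> 'i'): "dhhheh" -> "dihheh"
Op 4 (delete idx 1 = 'i'): "dihheh" -> "dhheh"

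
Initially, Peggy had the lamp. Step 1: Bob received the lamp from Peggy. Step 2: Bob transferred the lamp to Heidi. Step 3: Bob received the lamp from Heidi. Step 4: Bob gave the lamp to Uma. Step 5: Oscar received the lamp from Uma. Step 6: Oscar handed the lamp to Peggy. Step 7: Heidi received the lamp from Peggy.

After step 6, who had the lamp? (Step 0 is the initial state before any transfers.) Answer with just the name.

Tracking the lamp holder through step 6:
After step 0 (start): Peggy
After step 1: Bob
After step 2: Heidi
After step 3: Bob
After step 4: Uma
After step 5: Oscar
After step 6: Peggy

At step 6, the holder is Peggy.

Answer: Peggy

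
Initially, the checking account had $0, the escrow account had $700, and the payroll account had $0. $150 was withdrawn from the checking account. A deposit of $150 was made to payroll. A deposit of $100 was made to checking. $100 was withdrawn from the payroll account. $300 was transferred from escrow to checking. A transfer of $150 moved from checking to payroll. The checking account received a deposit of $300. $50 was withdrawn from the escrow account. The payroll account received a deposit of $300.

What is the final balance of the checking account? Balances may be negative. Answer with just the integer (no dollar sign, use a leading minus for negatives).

Answer: 400

Derivation:
Tracking account balances step by step:
Start: checking=0, escrow=700, payroll=0
Event 1 (withdraw 150 from checking): checking: 0 - 150 = -150. Balances: checking=-150, escrow=700, payroll=0
Event 2 (deposit 150 to payroll): payroll: 0 + 150 = 150. Balances: checking=-150, escrow=700, payroll=150
Event 3 (deposit 100 to checking): checking: -150 + 100 = -50. Balances: checking=-50, escrow=700, payroll=150
Event 4 (withdraw 100 from payroll): payroll: 150 - 100 = 50. Balances: checking=-50, escrow=700, payroll=50
Event 5 (transfer 300 escrow -> checking): escrow: 700 - 300 = 400, checking: -50 + 300 = 250. Balances: checking=250, escrow=400, payroll=50
Event 6 (transfer 150 checking -> payroll): checking: 250 - 150 = 100, payroll: 50 + 150 = 200. Balances: checking=100, escrow=400, payroll=200
Event 7 (deposit 300 to checking): checking: 100 + 300 = 400. Balances: checking=400, escrow=400, payroll=200
Event 8 (withdraw 50 from escrow): escrow: 400 - 50 = 350. Balances: checking=400, escrow=350, payroll=200
Event 9 (deposit 300 to payroll): payroll: 200 + 300 = 500. Balances: checking=400, escrow=350, payroll=500

Final balance of checking: 400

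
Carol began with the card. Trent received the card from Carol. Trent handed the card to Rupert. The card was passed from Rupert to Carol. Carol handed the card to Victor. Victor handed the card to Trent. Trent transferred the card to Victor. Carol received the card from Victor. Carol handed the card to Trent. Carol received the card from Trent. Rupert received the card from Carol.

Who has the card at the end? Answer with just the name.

Tracking the card through each event:
Start: Carol has the card.
After event 1: Trent has the card.
After event 2: Rupert has the card.
After event 3: Carol has the card.
After event 4: Victor has the card.
After event 5: Trent has the card.
After event 6: Victor has the card.
After event 7: Carol has the card.
After event 8: Trent has the card.
After event 9: Carol has the card.
After event 10: Rupert has the card.

Answer: Rupert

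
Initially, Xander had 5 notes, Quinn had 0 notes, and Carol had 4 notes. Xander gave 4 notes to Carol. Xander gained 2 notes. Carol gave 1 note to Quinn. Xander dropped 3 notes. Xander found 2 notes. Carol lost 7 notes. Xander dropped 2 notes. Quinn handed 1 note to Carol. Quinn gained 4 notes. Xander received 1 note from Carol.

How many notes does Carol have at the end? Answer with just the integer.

Tracking counts step by step:
Start: Xander=5, Quinn=0, Carol=4
Event 1 (Xander -> Carol, 4): Xander: 5 -> 1, Carol: 4 -> 8. State: Xander=1, Quinn=0, Carol=8
Event 2 (Xander +2): Xander: 1 -> 3. State: Xander=3, Quinn=0, Carol=8
Event 3 (Carol -> Quinn, 1): Carol: 8 -> 7, Quinn: 0 -> 1. State: Xander=3, Quinn=1, Carol=7
Event 4 (Xander -3): Xander: 3 -> 0. State: Xander=0, Quinn=1, Carol=7
Event 5 (Xander +2): Xander: 0 -> 2. State: Xander=2, Quinn=1, Carol=7
Event 6 (Carol -7): Carol: 7 -> 0. State: Xander=2, Quinn=1, Carol=0
Event 7 (Xander -2): Xander: 2 -> 0. State: Xander=0, Quinn=1, Carol=0
Event 8 (Quinn -> Carol, 1): Quinn: 1 -> 0, Carol: 0 -> 1. State: Xander=0, Quinn=0, Carol=1
Event 9 (Quinn +4): Quinn: 0 -> 4. State: Xander=0, Quinn=4, Carol=1
Event 10 (Carol -> Xander, 1): Carol: 1 -> 0, Xander: 0 -> 1. State: Xander=1, Quinn=4, Carol=0

Carol's final count: 0

Answer: 0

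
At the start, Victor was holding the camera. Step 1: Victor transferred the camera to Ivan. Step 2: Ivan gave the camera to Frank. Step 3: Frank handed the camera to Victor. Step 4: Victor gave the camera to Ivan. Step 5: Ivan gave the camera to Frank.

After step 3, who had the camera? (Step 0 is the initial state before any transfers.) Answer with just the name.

Answer: Victor

Derivation:
Tracking the camera holder through step 3:
After step 0 (start): Victor
After step 1: Ivan
After step 2: Frank
After step 3: Victor

At step 3, the holder is Victor.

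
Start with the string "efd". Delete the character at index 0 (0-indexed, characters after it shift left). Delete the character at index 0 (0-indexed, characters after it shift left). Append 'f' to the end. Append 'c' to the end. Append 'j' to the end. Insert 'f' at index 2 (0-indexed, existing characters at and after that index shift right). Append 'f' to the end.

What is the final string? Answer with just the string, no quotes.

Applying each edit step by step:
Start: "efd"
Op 1 (delete idx 0 = 'e'): "efd" -> "fd"
Op 2 (delete idx 0 = 'f'): "fd" -> "d"
Op 3 (append 'f'): "d" -> "df"
Op 4 (append 'c'): "df" -> "dfc"
Op 5 (append 'j'): "dfc" -> "dfcj"
Op 6 (insert 'f' at idx 2): "dfcj" -> "dffcj"
Op 7 (append 'f'): "dffcj" -> "dffcjf"

Answer: dffcjf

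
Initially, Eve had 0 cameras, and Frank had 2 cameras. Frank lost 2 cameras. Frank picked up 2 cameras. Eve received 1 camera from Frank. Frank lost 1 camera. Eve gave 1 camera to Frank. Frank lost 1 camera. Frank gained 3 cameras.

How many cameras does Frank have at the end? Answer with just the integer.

Tracking counts step by step:
Start: Eve=0, Frank=2
Event 1 (Frank -2): Frank: 2 -> 0. State: Eve=0, Frank=0
Event 2 (Frank +2): Frank: 0 -> 2. State: Eve=0, Frank=2
Event 3 (Frank -> Eve, 1): Frank: 2 -> 1, Eve: 0 -> 1. State: Eve=1, Frank=1
Event 4 (Frank -1): Frank: 1 -> 0. State: Eve=1, Frank=0
Event 5 (Eve -> Frank, 1): Eve: 1 -> 0, Frank: 0 -> 1. State: Eve=0, Frank=1
Event 6 (Frank -1): Frank: 1 -> 0. State: Eve=0, Frank=0
Event 7 (Frank +3): Frank: 0 -> 3. State: Eve=0, Frank=3

Frank's final count: 3

Answer: 3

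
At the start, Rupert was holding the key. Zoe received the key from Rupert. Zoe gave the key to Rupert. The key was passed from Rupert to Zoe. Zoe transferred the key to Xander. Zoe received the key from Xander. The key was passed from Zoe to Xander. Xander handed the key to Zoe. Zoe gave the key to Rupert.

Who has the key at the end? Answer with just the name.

Tracking the key through each event:
Start: Rupert has the key.
After event 1: Zoe has the key.
After event 2: Rupert has the key.
After event 3: Zoe has the key.
After event 4: Xander has the key.
After event 5: Zoe has the key.
After event 6: Xander has the key.
After event 7: Zoe has the key.
After event 8: Rupert has the key.

Answer: Rupert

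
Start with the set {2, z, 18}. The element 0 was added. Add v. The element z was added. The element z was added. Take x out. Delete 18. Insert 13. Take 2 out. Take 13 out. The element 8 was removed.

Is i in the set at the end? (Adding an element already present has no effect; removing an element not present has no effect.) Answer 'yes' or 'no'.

Tracking the set through each operation:
Start: {18, 2, z}
Event 1 (add 0): added. Set: {0, 18, 2, z}
Event 2 (add v): added. Set: {0, 18, 2, v, z}
Event 3 (add z): already present, no change. Set: {0, 18, 2, v, z}
Event 4 (add z): already present, no change. Set: {0, 18, 2, v, z}
Event 5 (remove x): not present, no change. Set: {0, 18, 2, v, z}
Event 6 (remove 18): removed. Set: {0, 2, v, z}
Event 7 (add 13): added. Set: {0, 13, 2, v, z}
Event 8 (remove 2): removed. Set: {0, 13, v, z}
Event 9 (remove 13): removed. Set: {0, v, z}
Event 10 (remove 8): not present, no change. Set: {0, v, z}

Final set: {0, v, z} (size 3)
i is NOT in the final set.

Answer: no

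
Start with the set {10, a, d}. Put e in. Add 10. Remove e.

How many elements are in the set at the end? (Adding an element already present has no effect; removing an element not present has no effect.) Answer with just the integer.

Answer: 3

Derivation:
Tracking the set through each operation:
Start: {10, a, d}
Event 1 (add e): added. Set: {10, a, d, e}
Event 2 (add 10): already present, no change. Set: {10, a, d, e}
Event 3 (remove e): removed. Set: {10, a, d}

Final set: {10, a, d} (size 3)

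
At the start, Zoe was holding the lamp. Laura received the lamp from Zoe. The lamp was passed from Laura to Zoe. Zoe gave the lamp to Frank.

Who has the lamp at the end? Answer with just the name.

Answer: Frank

Derivation:
Tracking the lamp through each event:
Start: Zoe has the lamp.
After event 1: Laura has the lamp.
After event 2: Zoe has the lamp.
After event 3: Frank has the lamp.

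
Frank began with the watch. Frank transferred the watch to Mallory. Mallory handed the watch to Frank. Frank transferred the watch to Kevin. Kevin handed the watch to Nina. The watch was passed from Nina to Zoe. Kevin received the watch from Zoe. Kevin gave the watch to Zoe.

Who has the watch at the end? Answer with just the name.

Tracking the watch through each event:
Start: Frank has the watch.
After event 1: Mallory has the watch.
After event 2: Frank has the watch.
After event 3: Kevin has the watch.
After event 4: Nina has the watch.
After event 5: Zoe has the watch.
After event 6: Kevin has the watch.
After event 7: Zoe has the watch.

Answer: Zoe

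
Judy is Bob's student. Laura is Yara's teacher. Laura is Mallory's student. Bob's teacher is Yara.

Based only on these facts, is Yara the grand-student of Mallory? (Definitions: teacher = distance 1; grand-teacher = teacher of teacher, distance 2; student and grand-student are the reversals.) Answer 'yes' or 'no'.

Answer: yes

Derivation:
Reconstructing the teacher chain from the given facts:
  Mallory -> Laura -> Yara -> Bob -> Judy
(each arrow means 'teacher of the next')
Positions in the chain (0 = top):
  position of Mallory: 0
  position of Laura: 1
  position of Yara: 2
  position of Bob: 3
  position of Judy: 4

Yara is at position 2, Mallory is at position 0; signed distance (j - i) = -2.
'grand-student' requires j - i = -2. Actual distance is -2, so the relation HOLDS.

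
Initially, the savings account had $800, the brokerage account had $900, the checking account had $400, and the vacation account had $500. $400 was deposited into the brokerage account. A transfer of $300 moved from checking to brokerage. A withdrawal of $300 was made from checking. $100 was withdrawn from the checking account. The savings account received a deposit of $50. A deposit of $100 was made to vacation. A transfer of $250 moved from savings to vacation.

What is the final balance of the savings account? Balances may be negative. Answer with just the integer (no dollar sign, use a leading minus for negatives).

Tracking account balances step by step:
Start: savings=800, brokerage=900, checking=400, vacation=500
Event 1 (deposit 400 to brokerage): brokerage: 900 + 400 = 1300. Balances: savings=800, brokerage=1300, checking=400, vacation=500
Event 2 (transfer 300 checking -> brokerage): checking: 400 - 300 = 100, brokerage: 1300 + 300 = 1600. Balances: savings=800, brokerage=1600, checking=100, vacation=500
Event 3 (withdraw 300 from checking): checking: 100 - 300 = -200. Balances: savings=800, brokerage=1600, checking=-200, vacation=500
Event 4 (withdraw 100 from checking): checking: -200 - 100 = -300. Balances: savings=800, brokerage=1600, checking=-300, vacation=500
Event 5 (deposit 50 to savings): savings: 800 + 50 = 850. Balances: savings=850, brokerage=1600, checking=-300, vacation=500
Event 6 (deposit 100 to vacation): vacation: 500 + 100 = 600. Balances: savings=850, brokerage=1600, checking=-300, vacation=600
Event 7 (transfer 250 savings -> vacation): savings: 850 - 250 = 600, vacation: 600 + 250 = 850. Balances: savings=600, brokerage=1600, checking=-300, vacation=850

Final balance of savings: 600

Answer: 600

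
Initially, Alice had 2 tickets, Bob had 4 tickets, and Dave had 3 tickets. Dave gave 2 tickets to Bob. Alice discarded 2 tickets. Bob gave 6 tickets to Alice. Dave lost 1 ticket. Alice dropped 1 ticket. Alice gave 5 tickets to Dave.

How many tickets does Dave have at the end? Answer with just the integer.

Tracking counts step by step:
Start: Alice=2, Bob=4, Dave=3
Event 1 (Dave -> Bob, 2): Dave: 3 -> 1, Bob: 4 -> 6. State: Alice=2, Bob=6, Dave=1
Event 2 (Alice -2): Alice: 2 -> 0. State: Alice=0, Bob=6, Dave=1
Event 3 (Bob -> Alice, 6): Bob: 6 -> 0, Alice: 0 -> 6. State: Alice=6, Bob=0, Dave=1
Event 4 (Dave -1): Dave: 1 -> 0. State: Alice=6, Bob=0, Dave=0
Event 5 (Alice -1): Alice: 6 -> 5. State: Alice=5, Bob=0, Dave=0
Event 6 (Alice -> Dave, 5): Alice: 5 -> 0, Dave: 0 -> 5. State: Alice=0, Bob=0, Dave=5

Dave's final count: 5

Answer: 5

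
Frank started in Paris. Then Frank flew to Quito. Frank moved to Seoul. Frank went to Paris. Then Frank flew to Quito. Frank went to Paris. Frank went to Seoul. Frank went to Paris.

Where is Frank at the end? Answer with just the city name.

Answer: Paris

Derivation:
Tracking Frank's location:
Start: Frank is in Paris.
After move 1: Paris -> Quito. Frank is in Quito.
After move 2: Quito -> Seoul. Frank is in Seoul.
After move 3: Seoul -> Paris. Frank is in Paris.
After move 4: Paris -> Quito. Frank is in Quito.
After move 5: Quito -> Paris. Frank is in Paris.
After move 6: Paris -> Seoul. Frank is in Seoul.
After move 7: Seoul -> Paris. Frank is in Paris.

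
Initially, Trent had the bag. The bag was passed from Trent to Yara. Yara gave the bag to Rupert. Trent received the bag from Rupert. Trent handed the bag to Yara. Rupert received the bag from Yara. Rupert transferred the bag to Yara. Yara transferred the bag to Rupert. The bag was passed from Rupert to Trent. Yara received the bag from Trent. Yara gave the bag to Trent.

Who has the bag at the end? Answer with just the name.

Answer: Trent

Derivation:
Tracking the bag through each event:
Start: Trent has the bag.
After event 1: Yara has the bag.
After event 2: Rupert has the bag.
After event 3: Trent has the bag.
After event 4: Yara has the bag.
After event 5: Rupert has the bag.
After event 6: Yara has the bag.
After event 7: Rupert has the bag.
After event 8: Trent has the bag.
After event 9: Yara has the bag.
After event 10: Trent has the bag.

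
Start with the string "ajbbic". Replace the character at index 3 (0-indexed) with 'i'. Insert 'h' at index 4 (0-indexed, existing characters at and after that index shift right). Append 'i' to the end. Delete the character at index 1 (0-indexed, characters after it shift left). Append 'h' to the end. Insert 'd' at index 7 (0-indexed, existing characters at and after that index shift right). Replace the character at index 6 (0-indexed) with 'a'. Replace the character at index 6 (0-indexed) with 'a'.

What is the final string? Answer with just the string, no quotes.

Answer: abihicadh

Derivation:
Applying each edit step by step:
Start: "ajbbic"
Op 1 (replace idx 3: 'b' -> 'i'): "ajbbic" -> "ajbiic"
Op 2 (insert 'h' at idx 4): "ajbiic" -> "ajbihic"
Op 3 (append 'i'): "ajbihic" -> "ajbihici"
Op 4 (delete idx 1 = 'j'): "ajbihici" -> "abihici"
Op 5 (append 'h'): "abihici" -> "abihicih"
Op 6 (insert 'd' at idx 7): "abihicih" -> "abihicidh"
Op 7 (replace idx 6: 'i' -> 'a'): "abihicidh" -> "abihicadh"
Op 8 (replace idx 6: 'a' -> 'a'): "abihicadh" -> "abihicadh"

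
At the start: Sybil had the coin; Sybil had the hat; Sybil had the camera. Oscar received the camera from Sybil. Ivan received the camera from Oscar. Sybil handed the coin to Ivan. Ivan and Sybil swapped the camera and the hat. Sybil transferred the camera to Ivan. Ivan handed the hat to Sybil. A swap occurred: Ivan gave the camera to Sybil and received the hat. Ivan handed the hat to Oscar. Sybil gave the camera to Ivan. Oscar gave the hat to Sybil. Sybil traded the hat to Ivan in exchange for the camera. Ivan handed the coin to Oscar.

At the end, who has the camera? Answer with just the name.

Answer: Sybil

Derivation:
Tracking all object holders:
Start: coin:Sybil, hat:Sybil, camera:Sybil
Event 1 (give camera: Sybil -> Oscar). State: coin:Sybil, hat:Sybil, camera:Oscar
Event 2 (give camera: Oscar -> Ivan). State: coin:Sybil, hat:Sybil, camera:Ivan
Event 3 (give coin: Sybil -> Ivan). State: coin:Ivan, hat:Sybil, camera:Ivan
Event 4 (swap camera<->hat: now camera:Sybil, hat:Ivan). State: coin:Ivan, hat:Ivan, camera:Sybil
Event 5 (give camera: Sybil -> Ivan). State: coin:Ivan, hat:Ivan, camera:Ivan
Event 6 (give hat: Ivan -> Sybil). State: coin:Ivan, hat:Sybil, camera:Ivan
Event 7 (swap camera<->hat: now camera:Sybil, hat:Ivan). State: coin:Ivan, hat:Ivan, camera:Sybil
Event 8 (give hat: Ivan -> Oscar). State: coin:Ivan, hat:Oscar, camera:Sybil
Event 9 (give camera: Sybil -> Ivan). State: coin:Ivan, hat:Oscar, camera:Ivan
Event 10 (give hat: Oscar -> Sybil). State: coin:Ivan, hat:Sybil, camera:Ivan
Event 11 (swap hat<->camera: now hat:Ivan, camera:Sybil). State: coin:Ivan, hat:Ivan, camera:Sybil
Event 12 (give coin: Ivan -> Oscar). State: coin:Oscar, hat:Ivan, camera:Sybil

Final state: coin:Oscar, hat:Ivan, camera:Sybil
The camera is held by Sybil.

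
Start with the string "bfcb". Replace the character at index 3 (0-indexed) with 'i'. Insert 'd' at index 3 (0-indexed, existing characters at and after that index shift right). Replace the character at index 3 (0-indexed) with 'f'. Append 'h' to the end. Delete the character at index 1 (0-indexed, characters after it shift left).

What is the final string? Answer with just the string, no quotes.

Answer: bcfih

Derivation:
Applying each edit step by step:
Start: "bfcb"
Op 1 (replace idx 3: 'b' -> 'i'): "bfcb" -> "bfci"
Op 2 (insert 'd' at idx 3): "bfci" -> "bfcdi"
Op 3 (replace idx 3: 'd' -> 'f'): "bfcdi" -> "bfcfi"
Op 4 (append 'h'): "bfcfi" -> "bfcfih"
Op 5 (delete idx 1 = 'f'): "bfcfih" -> "bcfih"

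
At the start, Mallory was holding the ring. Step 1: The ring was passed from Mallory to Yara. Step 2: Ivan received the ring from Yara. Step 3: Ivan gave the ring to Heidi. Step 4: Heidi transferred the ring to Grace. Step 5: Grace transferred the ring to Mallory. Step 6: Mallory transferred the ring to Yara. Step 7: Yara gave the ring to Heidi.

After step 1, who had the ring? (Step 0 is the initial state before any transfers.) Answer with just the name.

Tracking the ring holder through step 1:
After step 0 (start): Mallory
After step 1: Yara

At step 1, the holder is Yara.

Answer: Yara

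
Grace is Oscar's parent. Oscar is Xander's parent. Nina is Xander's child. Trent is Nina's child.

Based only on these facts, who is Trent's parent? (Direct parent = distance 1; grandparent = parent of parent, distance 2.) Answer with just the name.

Answer: Nina

Derivation:
Reconstructing the parent chain from the given facts:
  Grace -> Oscar -> Xander -> Nina -> Trent
(each arrow means 'parent of the next')
Positions in the chain (0 = top):
  position of Grace: 0
  position of Oscar: 1
  position of Xander: 2
  position of Nina: 3
  position of Trent: 4

Trent is at position 4; the parent is 1 step up the chain, i.e. position 3: Nina.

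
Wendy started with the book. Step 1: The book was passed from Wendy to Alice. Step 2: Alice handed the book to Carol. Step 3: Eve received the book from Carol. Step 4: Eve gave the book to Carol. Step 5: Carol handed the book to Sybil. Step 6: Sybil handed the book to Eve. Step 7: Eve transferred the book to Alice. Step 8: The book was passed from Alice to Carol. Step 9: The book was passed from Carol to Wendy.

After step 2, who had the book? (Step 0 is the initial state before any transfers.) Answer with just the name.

Tracking the book holder through step 2:
After step 0 (start): Wendy
After step 1: Alice
After step 2: Carol

At step 2, the holder is Carol.

Answer: Carol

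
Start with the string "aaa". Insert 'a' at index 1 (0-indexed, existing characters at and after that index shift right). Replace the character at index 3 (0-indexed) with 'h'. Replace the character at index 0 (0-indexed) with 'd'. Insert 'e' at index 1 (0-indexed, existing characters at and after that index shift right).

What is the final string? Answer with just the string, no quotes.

Answer: deaah

Derivation:
Applying each edit step by step:
Start: "aaa"
Op 1 (insert 'a' at idx 1): "aaa" -> "aaaa"
Op 2 (replace idx 3: 'a' -> 'h'): "aaaa" -> "aaah"
Op 3 (replace idx 0: 'a' -> 'd'): "aaah" -> "daah"
Op 4 (insert 'e' at idx 1): "daah" -> "deaah"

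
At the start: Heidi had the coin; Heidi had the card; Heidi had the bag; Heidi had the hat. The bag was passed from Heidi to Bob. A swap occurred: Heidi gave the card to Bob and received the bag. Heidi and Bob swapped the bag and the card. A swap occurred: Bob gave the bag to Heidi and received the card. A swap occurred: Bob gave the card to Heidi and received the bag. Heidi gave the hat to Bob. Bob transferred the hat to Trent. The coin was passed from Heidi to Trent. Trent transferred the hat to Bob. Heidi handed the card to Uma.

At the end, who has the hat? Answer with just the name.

Answer: Bob

Derivation:
Tracking all object holders:
Start: coin:Heidi, card:Heidi, bag:Heidi, hat:Heidi
Event 1 (give bag: Heidi -> Bob). State: coin:Heidi, card:Heidi, bag:Bob, hat:Heidi
Event 2 (swap card<->bag: now card:Bob, bag:Heidi). State: coin:Heidi, card:Bob, bag:Heidi, hat:Heidi
Event 3 (swap bag<->card: now bag:Bob, card:Heidi). State: coin:Heidi, card:Heidi, bag:Bob, hat:Heidi
Event 4 (swap bag<->card: now bag:Heidi, card:Bob). State: coin:Heidi, card:Bob, bag:Heidi, hat:Heidi
Event 5 (swap card<->bag: now card:Heidi, bag:Bob). State: coin:Heidi, card:Heidi, bag:Bob, hat:Heidi
Event 6 (give hat: Heidi -> Bob). State: coin:Heidi, card:Heidi, bag:Bob, hat:Bob
Event 7 (give hat: Bob -> Trent). State: coin:Heidi, card:Heidi, bag:Bob, hat:Trent
Event 8 (give coin: Heidi -> Trent). State: coin:Trent, card:Heidi, bag:Bob, hat:Trent
Event 9 (give hat: Trent -> Bob). State: coin:Trent, card:Heidi, bag:Bob, hat:Bob
Event 10 (give card: Heidi -> Uma). State: coin:Trent, card:Uma, bag:Bob, hat:Bob

Final state: coin:Trent, card:Uma, bag:Bob, hat:Bob
The hat is held by Bob.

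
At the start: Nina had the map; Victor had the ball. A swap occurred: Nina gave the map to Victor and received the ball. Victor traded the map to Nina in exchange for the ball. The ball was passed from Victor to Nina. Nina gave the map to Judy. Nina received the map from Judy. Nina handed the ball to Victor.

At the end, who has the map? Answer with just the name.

Tracking all object holders:
Start: map:Nina, ball:Victor
Event 1 (swap map<->ball: now map:Victor, ball:Nina). State: map:Victor, ball:Nina
Event 2 (swap map<->ball: now map:Nina, ball:Victor). State: map:Nina, ball:Victor
Event 3 (give ball: Victor -> Nina). State: map:Nina, ball:Nina
Event 4 (give map: Nina -> Judy). State: map:Judy, ball:Nina
Event 5 (give map: Judy -> Nina). State: map:Nina, ball:Nina
Event 6 (give ball: Nina -> Victor). State: map:Nina, ball:Victor

Final state: map:Nina, ball:Victor
The map is held by Nina.

Answer: Nina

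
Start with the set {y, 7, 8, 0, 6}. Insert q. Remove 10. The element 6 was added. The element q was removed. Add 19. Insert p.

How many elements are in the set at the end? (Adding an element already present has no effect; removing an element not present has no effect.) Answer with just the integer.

Answer: 7

Derivation:
Tracking the set through each operation:
Start: {0, 6, 7, 8, y}
Event 1 (add q): added. Set: {0, 6, 7, 8, q, y}
Event 2 (remove 10): not present, no change. Set: {0, 6, 7, 8, q, y}
Event 3 (add 6): already present, no change. Set: {0, 6, 7, 8, q, y}
Event 4 (remove q): removed. Set: {0, 6, 7, 8, y}
Event 5 (add 19): added. Set: {0, 19, 6, 7, 8, y}
Event 6 (add p): added. Set: {0, 19, 6, 7, 8, p, y}

Final set: {0, 19, 6, 7, 8, p, y} (size 7)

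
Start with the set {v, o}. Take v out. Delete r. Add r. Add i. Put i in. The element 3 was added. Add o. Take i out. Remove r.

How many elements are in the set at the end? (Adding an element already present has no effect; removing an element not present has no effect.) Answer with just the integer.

Tracking the set through each operation:
Start: {o, v}
Event 1 (remove v): removed. Set: {o}
Event 2 (remove r): not present, no change. Set: {o}
Event 3 (add r): added. Set: {o, r}
Event 4 (add i): added. Set: {i, o, r}
Event 5 (add i): already present, no change. Set: {i, o, r}
Event 6 (add 3): added. Set: {3, i, o, r}
Event 7 (add o): already present, no change. Set: {3, i, o, r}
Event 8 (remove i): removed. Set: {3, o, r}
Event 9 (remove r): removed. Set: {3, o}

Final set: {3, o} (size 2)

Answer: 2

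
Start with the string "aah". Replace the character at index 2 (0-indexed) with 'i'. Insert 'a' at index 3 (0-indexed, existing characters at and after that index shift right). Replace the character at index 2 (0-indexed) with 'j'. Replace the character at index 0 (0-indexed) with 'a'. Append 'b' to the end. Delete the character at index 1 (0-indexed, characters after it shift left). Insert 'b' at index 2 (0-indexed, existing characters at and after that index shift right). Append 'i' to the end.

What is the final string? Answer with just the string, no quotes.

Applying each edit step by step:
Start: "aah"
Op 1 (replace idx 2: 'h' -> 'i'): "aah" -> "aai"
Op 2 (insert 'a' at idx 3): "aai" -> "aaia"
Op 3 (replace idx 2: 'i' -> 'j'): "aaia" -> "aaja"
Op 4 (replace idx 0: 'a' -> 'a'): "aaja" -> "aaja"
Op 5 (append 'b'): "aaja" -> "aajab"
Op 6 (delete idx 1 = 'a'): "aajab" -> "ajab"
Op 7 (insert 'b' at idx 2): "ajab" -> "ajbab"
Op 8 (append 'i'): "ajbab" -> "ajbabi"

Answer: ajbabi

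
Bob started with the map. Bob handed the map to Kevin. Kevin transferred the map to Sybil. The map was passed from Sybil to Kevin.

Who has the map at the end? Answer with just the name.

Tracking the map through each event:
Start: Bob has the map.
After event 1: Kevin has the map.
After event 2: Sybil has the map.
After event 3: Kevin has the map.

Answer: Kevin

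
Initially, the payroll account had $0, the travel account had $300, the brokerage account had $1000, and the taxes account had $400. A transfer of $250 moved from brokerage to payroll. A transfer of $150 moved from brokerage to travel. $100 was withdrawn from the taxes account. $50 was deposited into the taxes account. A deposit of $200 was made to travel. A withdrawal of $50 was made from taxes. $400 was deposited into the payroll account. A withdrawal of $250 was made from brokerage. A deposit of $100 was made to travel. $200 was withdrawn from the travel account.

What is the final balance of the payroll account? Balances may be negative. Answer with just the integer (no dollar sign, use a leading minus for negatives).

Tracking account balances step by step:
Start: payroll=0, travel=300, brokerage=1000, taxes=400
Event 1 (transfer 250 brokerage -> payroll): brokerage: 1000 - 250 = 750, payroll: 0 + 250 = 250. Balances: payroll=250, travel=300, brokerage=750, taxes=400
Event 2 (transfer 150 brokerage -> travel): brokerage: 750 - 150 = 600, travel: 300 + 150 = 450. Balances: payroll=250, travel=450, brokerage=600, taxes=400
Event 3 (withdraw 100 from taxes): taxes: 400 - 100 = 300. Balances: payroll=250, travel=450, brokerage=600, taxes=300
Event 4 (deposit 50 to taxes): taxes: 300 + 50 = 350. Balances: payroll=250, travel=450, brokerage=600, taxes=350
Event 5 (deposit 200 to travel): travel: 450 + 200 = 650. Balances: payroll=250, travel=650, brokerage=600, taxes=350
Event 6 (withdraw 50 from taxes): taxes: 350 - 50 = 300. Balances: payroll=250, travel=650, brokerage=600, taxes=300
Event 7 (deposit 400 to payroll): payroll: 250 + 400 = 650. Balances: payroll=650, travel=650, brokerage=600, taxes=300
Event 8 (withdraw 250 from brokerage): brokerage: 600 - 250 = 350. Balances: payroll=650, travel=650, brokerage=350, taxes=300
Event 9 (deposit 100 to travel): travel: 650 + 100 = 750. Balances: payroll=650, travel=750, brokerage=350, taxes=300
Event 10 (withdraw 200 from travel): travel: 750 - 200 = 550. Balances: payroll=650, travel=550, brokerage=350, taxes=300

Final balance of payroll: 650

Answer: 650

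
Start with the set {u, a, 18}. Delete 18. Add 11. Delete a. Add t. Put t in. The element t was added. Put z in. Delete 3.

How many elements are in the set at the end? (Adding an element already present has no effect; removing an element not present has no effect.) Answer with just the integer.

Answer: 4

Derivation:
Tracking the set through each operation:
Start: {18, a, u}
Event 1 (remove 18): removed. Set: {a, u}
Event 2 (add 11): added. Set: {11, a, u}
Event 3 (remove a): removed. Set: {11, u}
Event 4 (add t): added. Set: {11, t, u}
Event 5 (add t): already present, no change. Set: {11, t, u}
Event 6 (add t): already present, no change. Set: {11, t, u}
Event 7 (add z): added. Set: {11, t, u, z}
Event 8 (remove 3): not present, no change. Set: {11, t, u, z}

Final set: {11, t, u, z} (size 4)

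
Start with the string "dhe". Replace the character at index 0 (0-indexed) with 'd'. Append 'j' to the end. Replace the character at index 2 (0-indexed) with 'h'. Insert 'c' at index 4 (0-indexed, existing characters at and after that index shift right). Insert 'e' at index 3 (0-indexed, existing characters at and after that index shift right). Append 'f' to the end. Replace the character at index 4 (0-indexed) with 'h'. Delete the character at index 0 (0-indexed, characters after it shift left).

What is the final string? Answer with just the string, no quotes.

Applying each edit step by step:
Start: "dhe"
Op 1 (replace idx 0: 'd' -> 'd'): "dhe" -> "dhe"
Op 2 (append 'j'): "dhe" -> "dhej"
Op 3 (replace idx 2: 'e' -> 'h'): "dhej" -> "dhhj"
Op 4 (insert 'c' at idx 4): "dhhj" -> "dhhjc"
Op 5 (insert 'e' at idx 3): "dhhjc" -> "dhhejc"
Op 6 (append 'f'): "dhhejc" -> "dhhejcf"
Op 7 (replace idx 4: 'j' -> 'h'): "dhhejcf" -> "dhhehcf"
Op 8 (delete idx 0 = 'd'): "dhhehcf" -> "hhehcf"

Answer: hhehcf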